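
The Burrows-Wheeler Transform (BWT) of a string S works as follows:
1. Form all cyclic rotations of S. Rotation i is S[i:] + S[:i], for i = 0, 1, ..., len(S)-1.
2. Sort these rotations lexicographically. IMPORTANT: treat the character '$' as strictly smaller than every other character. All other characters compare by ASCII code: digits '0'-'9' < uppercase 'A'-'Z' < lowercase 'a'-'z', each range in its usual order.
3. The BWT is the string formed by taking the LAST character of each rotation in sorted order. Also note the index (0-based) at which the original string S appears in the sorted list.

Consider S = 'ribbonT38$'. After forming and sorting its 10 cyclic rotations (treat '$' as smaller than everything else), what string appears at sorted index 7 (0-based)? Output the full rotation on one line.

All 10 rotations (rotation i = S[i:]+S[:i]):
  rot[0] = ribbonT38$
  rot[1] = ibbonT38$r
  rot[2] = bbonT38$ri
  rot[3] = bonT38$rib
  rot[4] = onT38$ribb
  rot[5] = nT38$ribbo
  rot[6] = T38$ribbon
  rot[7] = 38$ribbonT
  rot[8] = 8$ribbonT3
  rot[9] = $ribbonT38
Sorted (with $ < everything):
  sorted[0] = $ribbonT38
  sorted[1] = 38$ribbonT
  sorted[2] = 8$ribbonT3
  sorted[3] = T38$ribbon
  sorted[4] = bbonT38$ri
  sorted[5] = bonT38$rib
  sorted[6] = ibbonT38$r
  sorted[7] = nT38$ribbo
  sorted[8] = onT38$ribb
  sorted[9] = ribbonT38$
sorted[7] = nT38$ribbo

Answer: nT38$ribbo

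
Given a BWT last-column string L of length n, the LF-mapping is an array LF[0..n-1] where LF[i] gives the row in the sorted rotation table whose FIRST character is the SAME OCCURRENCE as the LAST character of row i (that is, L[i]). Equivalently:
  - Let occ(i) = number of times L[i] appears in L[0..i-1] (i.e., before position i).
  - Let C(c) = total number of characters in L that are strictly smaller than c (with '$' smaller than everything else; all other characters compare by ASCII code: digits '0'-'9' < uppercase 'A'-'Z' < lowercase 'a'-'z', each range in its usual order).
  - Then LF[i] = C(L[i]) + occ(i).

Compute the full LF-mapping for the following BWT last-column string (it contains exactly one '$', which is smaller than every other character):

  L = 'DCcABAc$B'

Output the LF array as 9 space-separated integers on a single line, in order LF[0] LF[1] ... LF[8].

Char counts: '$':1, 'A':2, 'B':2, 'C':1, 'D':1, 'c':2
C (first-col start): C('$')=0, C('A')=1, C('B')=3, C('C')=5, C('D')=6, C('c')=7
L[0]='D': occ=0, LF[0]=C('D')+0=6+0=6
L[1]='C': occ=0, LF[1]=C('C')+0=5+0=5
L[2]='c': occ=0, LF[2]=C('c')+0=7+0=7
L[3]='A': occ=0, LF[3]=C('A')+0=1+0=1
L[4]='B': occ=0, LF[4]=C('B')+0=3+0=3
L[5]='A': occ=1, LF[5]=C('A')+1=1+1=2
L[6]='c': occ=1, LF[6]=C('c')+1=7+1=8
L[7]='$': occ=0, LF[7]=C('$')+0=0+0=0
L[8]='B': occ=1, LF[8]=C('B')+1=3+1=4

Answer: 6 5 7 1 3 2 8 0 4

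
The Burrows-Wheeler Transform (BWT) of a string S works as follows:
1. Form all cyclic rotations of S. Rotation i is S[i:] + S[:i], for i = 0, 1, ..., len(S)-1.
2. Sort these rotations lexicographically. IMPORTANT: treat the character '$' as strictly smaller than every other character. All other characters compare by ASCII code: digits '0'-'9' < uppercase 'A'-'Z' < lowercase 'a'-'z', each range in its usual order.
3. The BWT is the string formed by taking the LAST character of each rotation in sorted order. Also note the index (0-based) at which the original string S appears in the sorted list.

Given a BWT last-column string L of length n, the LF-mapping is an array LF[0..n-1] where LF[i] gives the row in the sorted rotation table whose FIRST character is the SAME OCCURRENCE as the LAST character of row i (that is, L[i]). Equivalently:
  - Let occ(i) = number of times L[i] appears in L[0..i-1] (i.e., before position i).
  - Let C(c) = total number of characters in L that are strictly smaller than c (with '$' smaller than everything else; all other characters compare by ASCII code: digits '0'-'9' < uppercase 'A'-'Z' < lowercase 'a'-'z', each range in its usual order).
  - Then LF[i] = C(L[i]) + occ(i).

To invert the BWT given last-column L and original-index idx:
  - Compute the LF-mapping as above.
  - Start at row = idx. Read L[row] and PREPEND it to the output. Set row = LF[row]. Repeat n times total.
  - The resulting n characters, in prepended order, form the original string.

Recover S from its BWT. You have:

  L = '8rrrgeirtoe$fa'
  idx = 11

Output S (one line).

LF mapping: 1 9 10 11 6 3 7 12 13 8 4 0 5 2
Walk LF starting at row 11, prepending L[row]:
  step 1: row=11, L[11]='$', prepend. Next row=LF[11]=0
  step 2: row=0, L[0]='8', prepend. Next row=LF[0]=1
  step 3: row=1, L[1]='r', prepend. Next row=LF[1]=9
  step 4: row=9, L[9]='o', prepend. Next row=LF[9]=8
  step 5: row=8, L[8]='t', prepend. Next row=LF[8]=13
  step 6: row=13, L[13]='a', prepend. Next row=LF[13]=2
  step 7: row=2, L[2]='r', prepend. Next row=LF[2]=10
  step 8: row=10, L[10]='e', prepend. Next row=LF[10]=4
  step 9: row=4, L[4]='g', prepend. Next row=LF[4]=6
  step 10: row=6, L[6]='i', prepend. Next row=LF[6]=7
  step 11: row=7, L[7]='r', prepend. Next row=LF[7]=12
  step 12: row=12, L[12]='f', prepend. Next row=LF[12]=5
  step 13: row=5, L[5]='e', prepend. Next row=LF[5]=3
  step 14: row=3, L[3]='r', prepend. Next row=LF[3]=11
Reversed output: refrigerator8$

Answer: refrigerator8$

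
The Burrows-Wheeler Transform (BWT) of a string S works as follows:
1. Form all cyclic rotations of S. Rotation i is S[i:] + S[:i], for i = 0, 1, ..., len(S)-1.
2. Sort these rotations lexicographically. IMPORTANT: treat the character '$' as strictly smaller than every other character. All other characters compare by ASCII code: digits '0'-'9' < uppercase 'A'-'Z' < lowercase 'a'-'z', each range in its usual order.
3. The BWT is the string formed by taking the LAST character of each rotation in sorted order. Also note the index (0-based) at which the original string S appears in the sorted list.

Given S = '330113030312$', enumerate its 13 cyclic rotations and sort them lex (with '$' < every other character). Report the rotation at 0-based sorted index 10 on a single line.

All 13 rotations (rotation i = S[i:]+S[:i]):
  rot[0] = 330113030312$
  rot[1] = 30113030312$3
  rot[2] = 0113030312$33
  rot[3] = 113030312$330
  rot[4] = 13030312$3301
  rot[5] = 3030312$33011
  rot[6] = 030312$330113
  rot[7] = 30312$3301130
  rot[8] = 0312$33011303
  rot[9] = 312$330113030
  rot[10] = 12$3301130303
  rot[11] = 2$33011303031
  rot[12] = $330113030312
Sorted (with $ < everything):
  sorted[0] = $330113030312
  sorted[1] = 0113030312$33
  sorted[2] = 030312$330113
  sorted[3] = 0312$33011303
  sorted[4] = 113030312$330
  sorted[5] = 12$3301130303
  sorted[6] = 13030312$3301
  sorted[7] = 2$33011303031
  sorted[8] = 30113030312$3
  sorted[9] = 3030312$33011
  sorted[10] = 30312$3301130
  sorted[11] = 312$330113030
  sorted[12] = 330113030312$
sorted[10] = 30312$3301130

Answer: 30312$3301130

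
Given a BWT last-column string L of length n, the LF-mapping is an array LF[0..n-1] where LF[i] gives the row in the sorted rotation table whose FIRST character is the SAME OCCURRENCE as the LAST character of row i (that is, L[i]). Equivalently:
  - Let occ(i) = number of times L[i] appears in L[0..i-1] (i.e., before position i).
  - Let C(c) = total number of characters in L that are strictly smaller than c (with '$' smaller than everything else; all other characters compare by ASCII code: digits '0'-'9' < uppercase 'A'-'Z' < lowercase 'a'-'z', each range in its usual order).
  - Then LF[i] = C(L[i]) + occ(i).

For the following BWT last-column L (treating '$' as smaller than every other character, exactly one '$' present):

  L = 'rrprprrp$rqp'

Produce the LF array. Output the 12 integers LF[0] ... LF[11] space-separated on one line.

Char counts: '$':1, 'p':4, 'q':1, 'r':6
C (first-col start): C('$')=0, C('p')=1, C('q')=5, C('r')=6
L[0]='r': occ=0, LF[0]=C('r')+0=6+0=6
L[1]='r': occ=1, LF[1]=C('r')+1=6+1=7
L[2]='p': occ=0, LF[2]=C('p')+0=1+0=1
L[3]='r': occ=2, LF[3]=C('r')+2=6+2=8
L[4]='p': occ=1, LF[4]=C('p')+1=1+1=2
L[5]='r': occ=3, LF[5]=C('r')+3=6+3=9
L[6]='r': occ=4, LF[6]=C('r')+4=6+4=10
L[7]='p': occ=2, LF[7]=C('p')+2=1+2=3
L[8]='$': occ=0, LF[8]=C('$')+0=0+0=0
L[9]='r': occ=5, LF[9]=C('r')+5=6+5=11
L[10]='q': occ=0, LF[10]=C('q')+0=5+0=5
L[11]='p': occ=3, LF[11]=C('p')+3=1+3=4

Answer: 6 7 1 8 2 9 10 3 0 11 5 4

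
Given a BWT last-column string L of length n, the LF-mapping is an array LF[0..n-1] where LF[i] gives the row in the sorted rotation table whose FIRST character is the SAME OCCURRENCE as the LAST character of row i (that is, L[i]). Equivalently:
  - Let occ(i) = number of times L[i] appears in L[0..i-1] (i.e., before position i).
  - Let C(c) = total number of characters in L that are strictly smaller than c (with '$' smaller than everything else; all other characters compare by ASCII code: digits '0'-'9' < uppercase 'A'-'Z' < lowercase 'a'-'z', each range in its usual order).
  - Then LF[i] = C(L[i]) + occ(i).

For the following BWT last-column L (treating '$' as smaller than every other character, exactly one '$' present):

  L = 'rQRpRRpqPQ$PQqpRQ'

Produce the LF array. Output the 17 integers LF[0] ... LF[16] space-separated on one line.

Answer: 16 3 7 11 8 9 12 14 1 4 0 2 5 15 13 10 6

Derivation:
Char counts: '$':1, 'P':2, 'Q':4, 'R':4, 'p':3, 'q':2, 'r':1
C (first-col start): C('$')=0, C('P')=1, C('Q')=3, C('R')=7, C('p')=11, C('q')=14, C('r')=16
L[0]='r': occ=0, LF[0]=C('r')+0=16+0=16
L[1]='Q': occ=0, LF[1]=C('Q')+0=3+0=3
L[2]='R': occ=0, LF[2]=C('R')+0=7+0=7
L[3]='p': occ=0, LF[3]=C('p')+0=11+0=11
L[4]='R': occ=1, LF[4]=C('R')+1=7+1=8
L[5]='R': occ=2, LF[5]=C('R')+2=7+2=9
L[6]='p': occ=1, LF[6]=C('p')+1=11+1=12
L[7]='q': occ=0, LF[7]=C('q')+0=14+0=14
L[8]='P': occ=0, LF[8]=C('P')+0=1+0=1
L[9]='Q': occ=1, LF[9]=C('Q')+1=3+1=4
L[10]='$': occ=0, LF[10]=C('$')+0=0+0=0
L[11]='P': occ=1, LF[11]=C('P')+1=1+1=2
L[12]='Q': occ=2, LF[12]=C('Q')+2=3+2=5
L[13]='q': occ=1, LF[13]=C('q')+1=14+1=15
L[14]='p': occ=2, LF[14]=C('p')+2=11+2=13
L[15]='R': occ=3, LF[15]=C('R')+3=7+3=10
L[16]='Q': occ=3, LF[16]=C('Q')+3=3+3=6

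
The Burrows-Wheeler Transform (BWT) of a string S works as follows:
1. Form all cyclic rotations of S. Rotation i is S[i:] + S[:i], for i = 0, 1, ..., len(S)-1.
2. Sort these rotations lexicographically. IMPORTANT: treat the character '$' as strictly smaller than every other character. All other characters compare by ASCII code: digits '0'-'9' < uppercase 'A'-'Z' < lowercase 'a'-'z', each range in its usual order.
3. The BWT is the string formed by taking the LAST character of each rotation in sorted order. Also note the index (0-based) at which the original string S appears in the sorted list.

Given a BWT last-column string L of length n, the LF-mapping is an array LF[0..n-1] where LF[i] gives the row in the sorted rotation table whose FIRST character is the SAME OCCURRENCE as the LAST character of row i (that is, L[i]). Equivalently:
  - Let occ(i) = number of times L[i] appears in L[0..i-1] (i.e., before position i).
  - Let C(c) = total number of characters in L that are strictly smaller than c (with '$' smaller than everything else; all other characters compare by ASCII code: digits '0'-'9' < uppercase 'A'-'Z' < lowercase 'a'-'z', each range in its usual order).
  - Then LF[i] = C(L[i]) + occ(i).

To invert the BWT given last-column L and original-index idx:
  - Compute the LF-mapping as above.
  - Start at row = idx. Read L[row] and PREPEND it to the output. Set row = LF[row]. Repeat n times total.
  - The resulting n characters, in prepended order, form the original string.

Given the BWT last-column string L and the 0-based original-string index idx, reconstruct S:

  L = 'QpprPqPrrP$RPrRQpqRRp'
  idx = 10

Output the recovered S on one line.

Answer: RrRprpqrPRrRpPPpPQqQ$

Derivation:
LF mapping: 5 11 12 17 1 15 2 18 19 3 0 7 4 20 8 6 13 16 9 10 14
Walk LF starting at row 10, prepending L[row]:
  step 1: row=10, L[10]='$', prepend. Next row=LF[10]=0
  step 2: row=0, L[0]='Q', prepend. Next row=LF[0]=5
  step 3: row=5, L[5]='q', prepend. Next row=LF[5]=15
  step 4: row=15, L[15]='Q', prepend. Next row=LF[15]=6
  step 5: row=6, L[6]='P', prepend. Next row=LF[6]=2
  step 6: row=2, L[2]='p', prepend. Next row=LF[2]=12
  step 7: row=12, L[12]='P', prepend. Next row=LF[12]=4
  step 8: row=4, L[4]='P', prepend. Next row=LF[4]=1
  step 9: row=1, L[1]='p', prepend. Next row=LF[1]=11
  step 10: row=11, L[11]='R', prepend. Next row=LF[11]=7
  step 11: row=7, L[7]='r', prepend. Next row=LF[7]=18
  step 12: row=18, L[18]='R', prepend. Next row=LF[18]=9
  step 13: row=9, L[9]='P', prepend. Next row=LF[9]=3
  step 14: row=3, L[3]='r', prepend. Next row=LF[3]=17
  step 15: row=17, L[17]='q', prepend. Next row=LF[17]=16
  step 16: row=16, L[16]='p', prepend. Next row=LF[16]=13
  step 17: row=13, L[13]='r', prepend. Next row=LF[13]=20
  step 18: row=20, L[20]='p', prepend. Next row=LF[20]=14
  step 19: row=14, L[14]='R', prepend. Next row=LF[14]=8
  step 20: row=8, L[8]='r', prepend. Next row=LF[8]=19
  step 21: row=19, L[19]='R', prepend. Next row=LF[19]=10
Reversed output: RrRprpqrPRrRpPPpPQqQ$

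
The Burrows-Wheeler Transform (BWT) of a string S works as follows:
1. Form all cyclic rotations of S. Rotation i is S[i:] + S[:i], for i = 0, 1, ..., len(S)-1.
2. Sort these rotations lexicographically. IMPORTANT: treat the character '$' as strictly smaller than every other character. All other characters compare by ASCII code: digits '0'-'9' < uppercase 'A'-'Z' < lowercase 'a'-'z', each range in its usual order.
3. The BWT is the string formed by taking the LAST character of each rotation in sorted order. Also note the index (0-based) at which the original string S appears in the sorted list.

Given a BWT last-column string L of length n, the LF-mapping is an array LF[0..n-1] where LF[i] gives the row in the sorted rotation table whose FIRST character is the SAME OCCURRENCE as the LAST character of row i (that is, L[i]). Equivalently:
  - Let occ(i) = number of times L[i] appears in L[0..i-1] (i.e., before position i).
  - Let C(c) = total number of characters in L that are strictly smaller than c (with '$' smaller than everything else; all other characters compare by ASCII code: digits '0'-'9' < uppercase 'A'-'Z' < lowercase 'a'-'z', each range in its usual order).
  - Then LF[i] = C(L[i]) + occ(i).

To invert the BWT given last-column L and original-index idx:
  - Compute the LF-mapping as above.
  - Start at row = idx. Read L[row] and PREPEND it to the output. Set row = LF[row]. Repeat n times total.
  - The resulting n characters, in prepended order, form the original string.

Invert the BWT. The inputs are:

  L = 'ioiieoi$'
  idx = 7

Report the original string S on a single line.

LF mapping: 2 6 3 4 1 7 5 0
Walk LF starting at row 7, prepending L[row]:
  step 1: row=7, L[7]='$', prepend. Next row=LF[7]=0
  step 2: row=0, L[0]='i', prepend. Next row=LF[0]=2
  step 3: row=2, L[2]='i', prepend. Next row=LF[2]=3
  step 4: row=3, L[3]='i', prepend. Next row=LF[3]=4
  step 5: row=4, L[4]='e', prepend. Next row=LF[4]=1
  step 6: row=1, L[1]='o', prepend. Next row=LF[1]=6
  step 7: row=6, L[6]='i', prepend. Next row=LF[6]=5
  step 8: row=5, L[5]='o', prepend. Next row=LF[5]=7
Reversed output: oioeiii$

Answer: oioeiii$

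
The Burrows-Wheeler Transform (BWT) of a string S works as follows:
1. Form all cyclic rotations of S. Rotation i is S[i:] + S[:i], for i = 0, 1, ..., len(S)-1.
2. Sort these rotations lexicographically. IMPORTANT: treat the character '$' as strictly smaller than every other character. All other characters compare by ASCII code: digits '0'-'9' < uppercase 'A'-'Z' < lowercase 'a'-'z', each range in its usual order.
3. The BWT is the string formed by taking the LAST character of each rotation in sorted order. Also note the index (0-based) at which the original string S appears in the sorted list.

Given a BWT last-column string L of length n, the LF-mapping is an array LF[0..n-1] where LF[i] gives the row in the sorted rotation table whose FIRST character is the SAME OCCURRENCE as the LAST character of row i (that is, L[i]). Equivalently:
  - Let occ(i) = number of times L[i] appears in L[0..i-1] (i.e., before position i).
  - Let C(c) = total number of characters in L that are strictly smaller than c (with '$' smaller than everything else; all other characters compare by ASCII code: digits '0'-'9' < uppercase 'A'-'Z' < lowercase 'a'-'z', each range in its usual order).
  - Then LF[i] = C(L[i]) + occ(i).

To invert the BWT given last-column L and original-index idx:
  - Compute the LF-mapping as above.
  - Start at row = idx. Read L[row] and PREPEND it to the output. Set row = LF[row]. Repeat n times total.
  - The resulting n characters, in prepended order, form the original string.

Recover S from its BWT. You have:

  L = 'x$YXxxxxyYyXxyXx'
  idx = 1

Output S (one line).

Answer: XXyxxYXxxyyxYxx$

Derivation:
LF mapping: 6 0 4 1 7 8 9 10 13 5 14 2 11 15 3 12
Walk LF starting at row 1, prepending L[row]:
  step 1: row=1, L[1]='$', prepend. Next row=LF[1]=0
  step 2: row=0, L[0]='x', prepend. Next row=LF[0]=6
  step 3: row=6, L[6]='x', prepend. Next row=LF[6]=9
  step 4: row=9, L[9]='Y', prepend. Next row=LF[9]=5
  step 5: row=5, L[5]='x', prepend. Next row=LF[5]=8
  step 6: row=8, L[8]='y', prepend. Next row=LF[8]=13
  step 7: row=13, L[13]='y', prepend. Next row=LF[13]=15
  step 8: row=15, L[15]='x', prepend. Next row=LF[15]=12
  step 9: row=12, L[12]='x', prepend. Next row=LF[12]=11
  step 10: row=11, L[11]='X', prepend. Next row=LF[11]=2
  step 11: row=2, L[2]='Y', prepend. Next row=LF[2]=4
  step 12: row=4, L[4]='x', prepend. Next row=LF[4]=7
  step 13: row=7, L[7]='x', prepend. Next row=LF[7]=10
  step 14: row=10, L[10]='y', prepend. Next row=LF[10]=14
  step 15: row=14, L[14]='X', prepend. Next row=LF[14]=3
  step 16: row=3, L[3]='X', prepend. Next row=LF[3]=1
Reversed output: XXyxxYXxxyyxYxx$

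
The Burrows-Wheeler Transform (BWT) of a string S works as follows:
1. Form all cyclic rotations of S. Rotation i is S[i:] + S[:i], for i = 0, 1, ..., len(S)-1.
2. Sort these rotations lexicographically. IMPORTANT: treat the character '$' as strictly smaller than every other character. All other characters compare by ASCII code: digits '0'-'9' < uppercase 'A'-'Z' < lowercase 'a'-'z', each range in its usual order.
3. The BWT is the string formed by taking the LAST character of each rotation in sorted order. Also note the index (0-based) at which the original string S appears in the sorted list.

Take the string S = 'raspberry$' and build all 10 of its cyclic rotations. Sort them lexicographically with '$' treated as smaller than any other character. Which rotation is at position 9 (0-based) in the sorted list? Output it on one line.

Answer: y$raspberr

Derivation:
All 10 rotations (rotation i = S[i:]+S[:i]):
  rot[0] = raspberry$
  rot[1] = aspberry$r
  rot[2] = spberry$ra
  rot[3] = pberry$ras
  rot[4] = berry$rasp
  rot[5] = erry$raspb
  rot[6] = rry$raspbe
  rot[7] = ry$raspber
  rot[8] = y$raspberr
  rot[9] = $raspberry
Sorted (with $ < everything):
  sorted[0] = $raspberry
  sorted[1] = aspberry$r
  sorted[2] = berry$rasp
  sorted[3] = erry$raspb
  sorted[4] = pberry$ras
  sorted[5] = raspberry$
  sorted[6] = rry$raspbe
  sorted[7] = ry$raspber
  sorted[8] = spberry$ra
  sorted[9] = y$raspberr
sorted[9] = y$raspberr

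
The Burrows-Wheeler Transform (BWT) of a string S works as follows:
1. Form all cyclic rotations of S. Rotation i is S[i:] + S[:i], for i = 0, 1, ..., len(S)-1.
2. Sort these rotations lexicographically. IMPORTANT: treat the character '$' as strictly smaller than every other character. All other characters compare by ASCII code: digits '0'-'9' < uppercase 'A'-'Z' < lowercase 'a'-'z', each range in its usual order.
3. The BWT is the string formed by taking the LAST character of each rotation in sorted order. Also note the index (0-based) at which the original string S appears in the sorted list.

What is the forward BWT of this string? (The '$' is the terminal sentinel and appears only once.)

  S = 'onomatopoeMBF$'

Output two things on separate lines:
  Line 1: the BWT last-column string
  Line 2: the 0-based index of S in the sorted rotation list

All 14 rotations (rotation i = S[i:]+S[:i]):
  rot[0] = onomatopoeMBF$
  rot[1] = nomatopoeMBF$o
  rot[2] = omatopoeMBF$on
  rot[3] = matopoeMBF$ono
  rot[4] = atopoeMBF$onom
  rot[5] = topoeMBF$onoma
  rot[6] = opoeMBF$onomat
  rot[7] = poeMBF$onomato
  rot[8] = oeMBF$onomatop
  rot[9] = eMBF$onomatopo
  rot[10] = MBF$onomatopoe
  rot[11] = BF$onomatopoeM
  rot[12] = F$onomatopoeMB
  rot[13] = $onomatopoeMBF
Sorted (with $ < everything):
  sorted[0] = $onomatopoeMBF  (last char: 'F')
  sorted[1] = BF$onomatopoeM  (last char: 'M')
  sorted[2] = F$onomatopoeMB  (last char: 'B')
  sorted[3] = MBF$onomatopoe  (last char: 'e')
  sorted[4] = atopoeMBF$onom  (last char: 'm')
  sorted[5] = eMBF$onomatopo  (last char: 'o')
  sorted[6] = matopoeMBF$ono  (last char: 'o')
  sorted[7] = nomatopoeMBF$o  (last char: 'o')
  sorted[8] = oeMBF$onomatop  (last char: 'p')
  sorted[9] = omatopoeMBF$on  (last char: 'n')
  sorted[10] = onomatopoeMBF$  (last char: '$')
  sorted[11] = opoeMBF$onomat  (last char: 't')
  sorted[12] = poeMBF$onomato  (last char: 'o')
  sorted[13] = topoeMBF$onoma  (last char: 'a')
Last column: FMBemooopn$toa
Original string S is at sorted index 10

Answer: FMBemooopn$toa
10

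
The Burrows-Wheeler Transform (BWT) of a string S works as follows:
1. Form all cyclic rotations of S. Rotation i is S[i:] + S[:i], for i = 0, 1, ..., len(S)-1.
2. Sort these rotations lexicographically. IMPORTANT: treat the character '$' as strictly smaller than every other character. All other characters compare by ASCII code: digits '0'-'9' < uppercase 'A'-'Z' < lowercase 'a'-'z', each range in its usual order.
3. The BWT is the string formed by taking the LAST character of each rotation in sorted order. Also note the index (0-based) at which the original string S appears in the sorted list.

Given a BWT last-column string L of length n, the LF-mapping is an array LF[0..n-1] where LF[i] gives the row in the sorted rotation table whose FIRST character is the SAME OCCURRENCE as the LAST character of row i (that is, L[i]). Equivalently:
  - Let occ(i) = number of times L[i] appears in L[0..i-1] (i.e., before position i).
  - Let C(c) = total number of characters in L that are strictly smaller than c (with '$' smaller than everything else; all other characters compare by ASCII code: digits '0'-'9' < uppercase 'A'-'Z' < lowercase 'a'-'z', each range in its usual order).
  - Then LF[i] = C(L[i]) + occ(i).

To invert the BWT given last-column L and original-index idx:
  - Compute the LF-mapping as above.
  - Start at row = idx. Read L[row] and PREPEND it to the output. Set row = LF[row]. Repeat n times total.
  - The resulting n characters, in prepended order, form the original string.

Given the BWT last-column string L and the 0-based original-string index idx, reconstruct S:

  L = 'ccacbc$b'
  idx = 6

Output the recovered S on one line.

Answer: cbccabc$

Derivation:
LF mapping: 4 5 1 6 2 7 0 3
Walk LF starting at row 6, prepending L[row]:
  step 1: row=6, L[6]='$', prepend. Next row=LF[6]=0
  step 2: row=0, L[0]='c', prepend. Next row=LF[0]=4
  step 3: row=4, L[4]='b', prepend. Next row=LF[4]=2
  step 4: row=2, L[2]='a', prepend. Next row=LF[2]=1
  step 5: row=1, L[1]='c', prepend. Next row=LF[1]=5
  step 6: row=5, L[5]='c', prepend. Next row=LF[5]=7
  step 7: row=7, L[7]='b', prepend. Next row=LF[7]=3
  step 8: row=3, L[3]='c', prepend. Next row=LF[3]=6
Reversed output: cbccabc$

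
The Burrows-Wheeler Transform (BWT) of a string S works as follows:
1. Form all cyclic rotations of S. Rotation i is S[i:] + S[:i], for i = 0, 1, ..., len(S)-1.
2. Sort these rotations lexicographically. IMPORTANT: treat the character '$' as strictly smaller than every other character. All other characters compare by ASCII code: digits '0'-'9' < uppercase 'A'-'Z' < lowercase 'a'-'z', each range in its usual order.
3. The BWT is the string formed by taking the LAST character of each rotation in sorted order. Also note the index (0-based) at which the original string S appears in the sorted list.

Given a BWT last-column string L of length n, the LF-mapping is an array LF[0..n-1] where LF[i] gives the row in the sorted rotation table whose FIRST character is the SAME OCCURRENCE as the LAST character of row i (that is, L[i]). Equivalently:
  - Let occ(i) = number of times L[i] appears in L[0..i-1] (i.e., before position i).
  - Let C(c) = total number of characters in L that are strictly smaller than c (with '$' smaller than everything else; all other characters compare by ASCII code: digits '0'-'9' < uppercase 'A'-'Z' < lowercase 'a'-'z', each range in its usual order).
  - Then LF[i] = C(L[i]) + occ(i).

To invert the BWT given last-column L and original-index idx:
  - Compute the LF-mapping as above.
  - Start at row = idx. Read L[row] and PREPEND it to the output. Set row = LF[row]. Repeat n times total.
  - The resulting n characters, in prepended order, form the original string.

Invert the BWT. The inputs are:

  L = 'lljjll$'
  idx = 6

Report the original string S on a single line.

Answer: llljjl$

Derivation:
LF mapping: 3 4 1 2 5 6 0
Walk LF starting at row 6, prepending L[row]:
  step 1: row=6, L[6]='$', prepend. Next row=LF[6]=0
  step 2: row=0, L[0]='l', prepend. Next row=LF[0]=3
  step 3: row=3, L[3]='j', prepend. Next row=LF[3]=2
  step 4: row=2, L[2]='j', prepend. Next row=LF[2]=1
  step 5: row=1, L[1]='l', prepend. Next row=LF[1]=4
  step 6: row=4, L[4]='l', prepend. Next row=LF[4]=5
  step 7: row=5, L[5]='l', prepend. Next row=LF[5]=6
Reversed output: llljjl$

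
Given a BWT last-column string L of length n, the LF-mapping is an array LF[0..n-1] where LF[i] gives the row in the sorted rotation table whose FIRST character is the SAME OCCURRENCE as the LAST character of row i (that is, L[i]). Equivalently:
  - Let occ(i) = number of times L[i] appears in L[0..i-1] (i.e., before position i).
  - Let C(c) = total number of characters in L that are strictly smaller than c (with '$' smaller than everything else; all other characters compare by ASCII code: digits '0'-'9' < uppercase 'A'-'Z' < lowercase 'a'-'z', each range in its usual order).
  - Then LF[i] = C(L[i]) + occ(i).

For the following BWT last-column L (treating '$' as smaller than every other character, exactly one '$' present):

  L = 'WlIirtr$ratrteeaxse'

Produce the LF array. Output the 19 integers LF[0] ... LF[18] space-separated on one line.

Char counts: '$':1, 'I':1, 'W':1, 'a':2, 'e':3, 'i':1, 'l':1, 'r':4, 's':1, 't':3, 'x':1
C (first-col start): C('$')=0, C('I')=1, C('W')=2, C('a')=3, C('e')=5, C('i')=8, C('l')=9, C('r')=10, C('s')=14, C('t')=15, C('x')=18
L[0]='W': occ=0, LF[0]=C('W')+0=2+0=2
L[1]='l': occ=0, LF[1]=C('l')+0=9+0=9
L[2]='I': occ=0, LF[2]=C('I')+0=1+0=1
L[3]='i': occ=0, LF[3]=C('i')+0=8+0=8
L[4]='r': occ=0, LF[4]=C('r')+0=10+0=10
L[5]='t': occ=0, LF[5]=C('t')+0=15+0=15
L[6]='r': occ=1, LF[6]=C('r')+1=10+1=11
L[7]='$': occ=0, LF[7]=C('$')+0=0+0=0
L[8]='r': occ=2, LF[8]=C('r')+2=10+2=12
L[9]='a': occ=0, LF[9]=C('a')+0=3+0=3
L[10]='t': occ=1, LF[10]=C('t')+1=15+1=16
L[11]='r': occ=3, LF[11]=C('r')+3=10+3=13
L[12]='t': occ=2, LF[12]=C('t')+2=15+2=17
L[13]='e': occ=0, LF[13]=C('e')+0=5+0=5
L[14]='e': occ=1, LF[14]=C('e')+1=5+1=6
L[15]='a': occ=1, LF[15]=C('a')+1=3+1=4
L[16]='x': occ=0, LF[16]=C('x')+0=18+0=18
L[17]='s': occ=0, LF[17]=C('s')+0=14+0=14
L[18]='e': occ=2, LF[18]=C('e')+2=5+2=7

Answer: 2 9 1 8 10 15 11 0 12 3 16 13 17 5 6 4 18 14 7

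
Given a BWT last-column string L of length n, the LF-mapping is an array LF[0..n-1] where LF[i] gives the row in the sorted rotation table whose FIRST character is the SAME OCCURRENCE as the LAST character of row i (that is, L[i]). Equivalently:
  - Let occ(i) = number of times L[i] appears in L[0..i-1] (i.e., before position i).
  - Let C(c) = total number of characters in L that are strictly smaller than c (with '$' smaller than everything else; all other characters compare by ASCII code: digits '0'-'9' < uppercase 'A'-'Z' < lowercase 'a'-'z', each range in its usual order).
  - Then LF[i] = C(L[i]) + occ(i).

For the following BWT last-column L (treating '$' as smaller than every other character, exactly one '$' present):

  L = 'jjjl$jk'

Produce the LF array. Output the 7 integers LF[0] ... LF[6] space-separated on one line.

Answer: 1 2 3 6 0 4 5

Derivation:
Char counts: '$':1, 'j':4, 'k':1, 'l':1
C (first-col start): C('$')=0, C('j')=1, C('k')=5, C('l')=6
L[0]='j': occ=0, LF[0]=C('j')+0=1+0=1
L[1]='j': occ=1, LF[1]=C('j')+1=1+1=2
L[2]='j': occ=2, LF[2]=C('j')+2=1+2=3
L[3]='l': occ=0, LF[3]=C('l')+0=6+0=6
L[4]='$': occ=0, LF[4]=C('$')+0=0+0=0
L[5]='j': occ=3, LF[5]=C('j')+3=1+3=4
L[6]='k': occ=0, LF[6]=C('k')+0=5+0=5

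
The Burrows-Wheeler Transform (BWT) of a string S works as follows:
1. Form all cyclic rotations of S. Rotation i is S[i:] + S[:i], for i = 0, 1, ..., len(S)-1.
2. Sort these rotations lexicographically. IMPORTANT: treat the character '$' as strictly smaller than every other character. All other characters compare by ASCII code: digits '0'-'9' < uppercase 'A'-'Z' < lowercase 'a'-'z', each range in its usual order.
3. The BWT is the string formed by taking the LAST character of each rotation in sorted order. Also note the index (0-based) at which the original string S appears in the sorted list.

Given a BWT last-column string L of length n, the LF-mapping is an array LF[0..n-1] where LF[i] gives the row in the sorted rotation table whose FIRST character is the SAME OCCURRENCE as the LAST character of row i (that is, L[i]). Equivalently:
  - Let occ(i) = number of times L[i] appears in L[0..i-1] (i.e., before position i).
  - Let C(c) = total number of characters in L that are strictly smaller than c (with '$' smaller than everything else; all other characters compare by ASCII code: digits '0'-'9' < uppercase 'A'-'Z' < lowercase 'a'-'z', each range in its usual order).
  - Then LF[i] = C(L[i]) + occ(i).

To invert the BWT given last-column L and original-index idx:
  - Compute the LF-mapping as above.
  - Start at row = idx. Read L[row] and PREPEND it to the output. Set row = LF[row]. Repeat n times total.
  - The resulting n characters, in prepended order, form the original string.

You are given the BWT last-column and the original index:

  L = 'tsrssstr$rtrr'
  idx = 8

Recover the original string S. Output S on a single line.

LF mapping: 10 6 1 7 8 9 11 2 0 3 12 4 5
Walk LF starting at row 8, prepending L[row]:
  step 1: row=8, L[8]='$', prepend. Next row=LF[8]=0
  step 2: row=0, L[0]='t', prepend. Next row=LF[0]=10
  step 3: row=10, L[10]='t', prepend. Next row=LF[10]=12
  step 4: row=12, L[12]='r', prepend. Next row=LF[12]=5
  step 5: row=5, L[5]='s', prepend. Next row=LF[5]=9
  step 6: row=9, L[9]='r', prepend. Next row=LF[9]=3
  step 7: row=3, L[3]='s', prepend. Next row=LF[3]=7
  step 8: row=7, L[7]='r', prepend. Next row=LF[7]=2
  step 9: row=2, L[2]='r', prepend. Next row=LF[2]=1
  step 10: row=1, L[1]='s', prepend. Next row=LF[1]=6
  step 11: row=6, L[6]='t', prepend. Next row=LF[6]=11
  step 12: row=11, L[11]='r', prepend. Next row=LF[11]=4
  step 13: row=4, L[4]='s', prepend. Next row=LF[4]=8
Reversed output: srtsrrsrsrtt$

Answer: srtsrrsrsrtt$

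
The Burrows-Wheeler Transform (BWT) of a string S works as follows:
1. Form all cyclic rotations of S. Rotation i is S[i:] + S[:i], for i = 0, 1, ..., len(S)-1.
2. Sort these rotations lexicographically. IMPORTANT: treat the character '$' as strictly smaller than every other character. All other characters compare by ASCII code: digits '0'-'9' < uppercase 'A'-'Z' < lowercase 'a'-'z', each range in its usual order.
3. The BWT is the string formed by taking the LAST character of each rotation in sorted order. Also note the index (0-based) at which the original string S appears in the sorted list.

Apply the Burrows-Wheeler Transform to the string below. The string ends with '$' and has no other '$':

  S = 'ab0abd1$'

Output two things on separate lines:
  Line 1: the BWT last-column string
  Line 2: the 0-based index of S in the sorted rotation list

All 8 rotations (rotation i = S[i:]+S[:i]):
  rot[0] = ab0abd1$
  rot[1] = b0abd1$a
  rot[2] = 0abd1$ab
  rot[3] = abd1$ab0
  rot[4] = bd1$ab0a
  rot[5] = d1$ab0ab
  rot[6] = 1$ab0abd
  rot[7] = $ab0abd1
Sorted (with $ < everything):
  sorted[0] = $ab0abd1  (last char: '1')
  sorted[1] = 0abd1$ab  (last char: 'b')
  sorted[2] = 1$ab0abd  (last char: 'd')
  sorted[3] = ab0abd1$  (last char: '$')
  sorted[4] = abd1$ab0  (last char: '0')
  sorted[5] = b0abd1$a  (last char: 'a')
  sorted[6] = bd1$ab0a  (last char: 'a')
  sorted[7] = d1$ab0ab  (last char: 'b')
Last column: 1bd$0aab
Original string S is at sorted index 3

Answer: 1bd$0aab
3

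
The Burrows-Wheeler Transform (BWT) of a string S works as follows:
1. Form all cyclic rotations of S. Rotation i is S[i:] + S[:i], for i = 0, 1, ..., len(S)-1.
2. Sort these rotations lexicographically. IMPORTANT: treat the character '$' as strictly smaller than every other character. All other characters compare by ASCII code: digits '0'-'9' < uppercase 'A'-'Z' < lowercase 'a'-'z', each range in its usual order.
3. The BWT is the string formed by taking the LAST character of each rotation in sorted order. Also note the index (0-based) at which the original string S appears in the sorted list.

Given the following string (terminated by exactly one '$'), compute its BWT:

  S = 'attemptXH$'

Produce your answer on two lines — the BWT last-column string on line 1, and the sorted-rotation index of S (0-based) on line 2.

Answer: HXt$tempta
3

Derivation:
All 10 rotations (rotation i = S[i:]+S[:i]):
  rot[0] = attemptXH$
  rot[1] = ttemptXH$a
  rot[2] = temptXH$at
  rot[3] = emptXH$att
  rot[4] = mptXH$atte
  rot[5] = ptXH$attem
  rot[6] = tXH$attemp
  rot[7] = XH$attempt
  rot[8] = H$attemptX
  rot[9] = $attemptXH
Sorted (with $ < everything):
  sorted[0] = $attemptXH  (last char: 'H')
  sorted[1] = H$attemptX  (last char: 'X')
  sorted[2] = XH$attempt  (last char: 't')
  sorted[3] = attemptXH$  (last char: '$')
  sorted[4] = emptXH$att  (last char: 't')
  sorted[5] = mptXH$atte  (last char: 'e')
  sorted[6] = ptXH$attem  (last char: 'm')
  sorted[7] = tXH$attemp  (last char: 'p')
  sorted[8] = temptXH$at  (last char: 't')
  sorted[9] = ttemptXH$a  (last char: 'a')
Last column: HXt$tempta
Original string S is at sorted index 3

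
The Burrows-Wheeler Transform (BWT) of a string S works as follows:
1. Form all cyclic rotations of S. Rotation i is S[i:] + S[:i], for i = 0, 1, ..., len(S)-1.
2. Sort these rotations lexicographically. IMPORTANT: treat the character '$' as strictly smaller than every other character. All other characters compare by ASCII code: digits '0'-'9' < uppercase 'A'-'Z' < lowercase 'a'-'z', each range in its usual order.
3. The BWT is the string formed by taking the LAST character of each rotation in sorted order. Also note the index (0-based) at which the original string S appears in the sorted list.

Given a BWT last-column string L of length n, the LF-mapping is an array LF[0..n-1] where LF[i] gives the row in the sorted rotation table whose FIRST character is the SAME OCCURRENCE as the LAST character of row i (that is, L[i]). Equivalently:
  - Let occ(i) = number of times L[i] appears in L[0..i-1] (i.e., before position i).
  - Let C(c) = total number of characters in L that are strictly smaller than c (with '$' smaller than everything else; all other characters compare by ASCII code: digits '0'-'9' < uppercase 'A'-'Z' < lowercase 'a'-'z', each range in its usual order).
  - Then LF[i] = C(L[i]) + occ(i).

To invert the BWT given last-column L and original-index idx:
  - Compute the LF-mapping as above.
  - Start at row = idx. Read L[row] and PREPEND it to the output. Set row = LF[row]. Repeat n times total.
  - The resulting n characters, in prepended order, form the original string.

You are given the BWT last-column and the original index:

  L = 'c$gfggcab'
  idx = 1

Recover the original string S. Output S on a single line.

Answer: agcgbgfc$

Derivation:
LF mapping: 3 0 6 5 7 8 4 1 2
Walk LF starting at row 1, prepending L[row]:
  step 1: row=1, L[1]='$', prepend. Next row=LF[1]=0
  step 2: row=0, L[0]='c', prepend. Next row=LF[0]=3
  step 3: row=3, L[3]='f', prepend. Next row=LF[3]=5
  step 4: row=5, L[5]='g', prepend. Next row=LF[5]=8
  step 5: row=8, L[8]='b', prepend. Next row=LF[8]=2
  step 6: row=2, L[2]='g', prepend. Next row=LF[2]=6
  step 7: row=6, L[6]='c', prepend. Next row=LF[6]=4
  step 8: row=4, L[4]='g', prepend. Next row=LF[4]=7
  step 9: row=7, L[7]='a', prepend. Next row=LF[7]=1
Reversed output: agcgbgfc$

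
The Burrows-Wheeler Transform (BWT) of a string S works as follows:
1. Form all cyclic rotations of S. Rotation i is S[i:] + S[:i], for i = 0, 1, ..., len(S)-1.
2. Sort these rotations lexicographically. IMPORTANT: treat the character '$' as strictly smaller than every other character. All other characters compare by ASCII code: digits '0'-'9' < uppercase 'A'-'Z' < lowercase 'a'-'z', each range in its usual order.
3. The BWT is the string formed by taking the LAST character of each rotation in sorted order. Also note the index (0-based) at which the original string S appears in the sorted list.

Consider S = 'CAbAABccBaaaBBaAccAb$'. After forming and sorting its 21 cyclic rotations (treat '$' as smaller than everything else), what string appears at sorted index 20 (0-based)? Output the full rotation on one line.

Answer: ccBaaaBBaAccAb$CAbAAB

Derivation:
All 21 rotations (rotation i = S[i:]+S[:i]):
  rot[0] = CAbAABccBaaaBBaAccAb$
  rot[1] = AbAABccBaaaBBaAccAb$C
  rot[2] = bAABccBaaaBBaAccAb$CA
  rot[3] = AABccBaaaBBaAccAb$CAb
  rot[4] = ABccBaaaBBaAccAb$CAbA
  rot[5] = BccBaaaBBaAccAb$CAbAA
  rot[6] = ccBaaaBBaAccAb$CAbAAB
  rot[7] = cBaaaBBaAccAb$CAbAABc
  rot[8] = BaaaBBaAccAb$CAbAABcc
  rot[9] = aaaBBaAccAb$CAbAABccB
  rot[10] = aaBBaAccAb$CAbAABccBa
  rot[11] = aBBaAccAb$CAbAABccBaa
  rot[12] = BBaAccAb$CAbAABccBaaa
  rot[13] = BaAccAb$CAbAABccBaaaB
  rot[14] = aAccAb$CAbAABccBaaaBB
  rot[15] = AccAb$CAbAABccBaaaBBa
  rot[16] = ccAb$CAbAABccBaaaBBaA
  rot[17] = cAb$CAbAABccBaaaBBaAc
  rot[18] = Ab$CAbAABccBaaaBBaAcc
  rot[19] = b$CAbAABccBaaaBBaAccA
  rot[20] = $CAbAABccBaaaBBaAccAb
Sorted (with $ < everything):
  sorted[0] = $CAbAABccBaaaBBaAccAb
  sorted[1] = AABccBaaaBBaAccAb$CAb
  sorted[2] = ABccBaaaBBaAccAb$CAbA
  sorted[3] = Ab$CAbAABccBaaaBBaAcc
  sorted[4] = AbAABccBaaaBBaAccAb$C
  sorted[5] = AccAb$CAbAABccBaaaBBa
  sorted[6] = BBaAccAb$CAbAABccBaaa
  sorted[7] = BaAccAb$CAbAABccBaaaB
  sorted[8] = BaaaBBaAccAb$CAbAABcc
  sorted[9] = BccBaaaBBaAccAb$CAbAA
  sorted[10] = CAbAABccBaaaBBaAccAb$
  sorted[11] = aAccAb$CAbAABccBaaaBB
  sorted[12] = aBBaAccAb$CAbAABccBaa
  sorted[13] = aaBBaAccAb$CAbAABccBa
  sorted[14] = aaaBBaAccAb$CAbAABccB
  sorted[15] = b$CAbAABccBaaaBBaAccA
  sorted[16] = bAABccBaaaBBaAccAb$CA
  sorted[17] = cAb$CAbAABccBaaaBBaAc
  sorted[18] = cBaaaBBaAccAb$CAbAABc
  sorted[19] = ccAb$CAbAABccBaaaBBaA
  sorted[20] = ccBaaaBBaAccAb$CAbAAB
sorted[20] = ccBaaaBBaAccAb$CAbAAB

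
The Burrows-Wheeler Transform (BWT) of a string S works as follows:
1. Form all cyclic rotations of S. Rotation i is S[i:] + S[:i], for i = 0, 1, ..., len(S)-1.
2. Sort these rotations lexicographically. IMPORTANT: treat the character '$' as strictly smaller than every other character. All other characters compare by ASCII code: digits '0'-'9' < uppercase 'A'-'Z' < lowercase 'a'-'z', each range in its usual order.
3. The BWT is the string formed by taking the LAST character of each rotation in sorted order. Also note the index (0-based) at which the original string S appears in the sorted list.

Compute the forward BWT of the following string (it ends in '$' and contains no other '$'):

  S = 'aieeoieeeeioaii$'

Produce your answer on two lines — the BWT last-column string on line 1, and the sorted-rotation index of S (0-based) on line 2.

All 16 rotations (rotation i = S[i:]+S[:i]):
  rot[0] = aieeoieeeeioaii$
  rot[1] = ieeoieeeeioaii$a
  rot[2] = eeoieeeeioaii$ai
  rot[3] = eoieeeeioaii$aie
  rot[4] = oieeeeioaii$aiee
  rot[5] = ieeeeioaii$aieeo
  rot[6] = eeeeioaii$aieeoi
  rot[7] = eeeioaii$aieeoie
  rot[8] = eeioaii$aieeoiee
  rot[9] = eioaii$aieeoieee
  rot[10] = ioaii$aieeoieeee
  rot[11] = oaii$aieeoieeeei
  rot[12] = aii$aieeoieeeeio
  rot[13] = ii$aieeoieeeeioa
  rot[14] = i$aieeoieeeeioai
  rot[15] = $aieeoieeeeioaii
Sorted (with $ < everything):
  sorted[0] = $aieeoieeeeioaii  (last char: 'i')
  sorted[1] = aieeoieeeeioaii$  (last char: '$')
  sorted[2] = aii$aieeoieeeeio  (last char: 'o')
  sorted[3] = eeeeioaii$aieeoi  (last char: 'i')
  sorted[4] = eeeioaii$aieeoie  (last char: 'e')
  sorted[5] = eeioaii$aieeoiee  (last char: 'e')
  sorted[6] = eeoieeeeioaii$ai  (last char: 'i')
  sorted[7] = eioaii$aieeoieee  (last char: 'e')
  sorted[8] = eoieeeeioaii$aie  (last char: 'e')
  sorted[9] = i$aieeoieeeeioai  (last char: 'i')
  sorted[10] = ieeeeioaii$aieeo  (last char: 'o')
  sorted[11] = ieeoieeeeioaii$a  (last char: 'a')
  sorted[12] = ii$aieeoieeeeioa  (last char: 'a')
  sorted[13] = ioaii$aieeoieeee  (last char: 'e')
  sorted[14] = oaii$aieeoieeeei  (last char: 'i')
  sorted[15] = oieeeeioaii$aiee  (last char: 'e')
Last column: i$oieeieeioaaeie
Original string S is at sorted index 1

Answer: i$oieeieeioaaeie
1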